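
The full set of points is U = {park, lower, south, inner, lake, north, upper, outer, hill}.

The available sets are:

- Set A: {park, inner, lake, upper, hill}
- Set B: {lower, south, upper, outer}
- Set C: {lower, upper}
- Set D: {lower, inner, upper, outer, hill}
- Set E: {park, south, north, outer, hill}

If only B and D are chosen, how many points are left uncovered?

Union of B, D = {lower, south, inner, upper, outer, hill}.
Not covered: park, lake, north — 3 points.

3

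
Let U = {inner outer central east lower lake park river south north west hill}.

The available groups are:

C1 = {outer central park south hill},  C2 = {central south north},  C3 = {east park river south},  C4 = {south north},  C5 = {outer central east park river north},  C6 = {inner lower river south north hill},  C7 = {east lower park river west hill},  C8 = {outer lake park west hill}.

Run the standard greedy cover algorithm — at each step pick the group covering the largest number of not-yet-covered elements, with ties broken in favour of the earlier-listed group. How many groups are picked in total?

3

Greedy: pick C5 (covers 6 new) → pick C6 (covers 4 new) → pick C8 (covers 2 new). Total picks: 3.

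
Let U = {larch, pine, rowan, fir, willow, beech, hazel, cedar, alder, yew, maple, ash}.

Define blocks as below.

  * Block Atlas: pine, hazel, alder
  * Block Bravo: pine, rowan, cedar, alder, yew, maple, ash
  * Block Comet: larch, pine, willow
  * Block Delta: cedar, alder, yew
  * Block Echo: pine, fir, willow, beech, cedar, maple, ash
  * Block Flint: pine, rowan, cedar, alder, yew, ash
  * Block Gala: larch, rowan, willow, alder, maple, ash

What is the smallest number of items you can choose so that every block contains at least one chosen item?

2

The 2 items {pine, alder} hit every block.
The blocks Comet, Delta are pairwise disjoint, so any hitting set needs a separate item for each — at least 2. Hence 2 is optimal.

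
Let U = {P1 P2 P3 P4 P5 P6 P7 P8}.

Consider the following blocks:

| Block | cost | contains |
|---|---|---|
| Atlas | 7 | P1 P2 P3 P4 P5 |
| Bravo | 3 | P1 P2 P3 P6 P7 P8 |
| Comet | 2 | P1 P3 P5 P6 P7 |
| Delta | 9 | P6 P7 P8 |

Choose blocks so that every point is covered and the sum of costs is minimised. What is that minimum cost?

10

Atlas, Bravo together cover every point (Atlas ∪ Bravo = {P1, P2, P3, P4, P5, P6, P7, P8}); total cost 7 + 3 = 10.
The greedy pick Comet, Bravo, Atlas costs 12; no covering selection beats 10.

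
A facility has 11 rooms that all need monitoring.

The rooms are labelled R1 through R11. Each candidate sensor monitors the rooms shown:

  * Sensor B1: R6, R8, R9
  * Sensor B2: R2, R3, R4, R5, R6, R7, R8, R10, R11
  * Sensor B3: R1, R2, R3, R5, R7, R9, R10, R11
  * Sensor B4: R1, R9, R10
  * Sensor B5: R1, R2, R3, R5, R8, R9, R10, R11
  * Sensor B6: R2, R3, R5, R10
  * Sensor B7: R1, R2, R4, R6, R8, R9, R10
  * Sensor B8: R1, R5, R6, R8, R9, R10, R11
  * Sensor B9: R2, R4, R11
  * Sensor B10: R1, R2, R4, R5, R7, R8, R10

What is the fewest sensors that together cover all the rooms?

Take {B2, B8}. Their union is {R1, R2, R3, R4, R5, R6, R7, R8, R9, R10, R11}, which is all 11 rooms.
No single sensor has all 11 rooms (the largest, B2, has 9), so 2 is optimal.

2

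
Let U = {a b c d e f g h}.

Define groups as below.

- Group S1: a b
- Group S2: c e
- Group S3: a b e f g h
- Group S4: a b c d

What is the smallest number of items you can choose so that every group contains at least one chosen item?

2

T = {b, e} meets every group (each contains at least one member of T), and |T| = 2.
The groups S1, S2 are pairwise disjoint, so any hitting set needs a separate item for each — at least 2. Hence 2 is optimal.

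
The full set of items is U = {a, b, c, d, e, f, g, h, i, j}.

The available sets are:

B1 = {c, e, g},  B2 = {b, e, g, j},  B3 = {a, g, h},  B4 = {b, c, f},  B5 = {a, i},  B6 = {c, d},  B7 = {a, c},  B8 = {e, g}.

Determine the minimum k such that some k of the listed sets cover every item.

B2 and B3 and B4 and B5 and B6 together: B2 ∪ B3 ∪ B4 ∪ B5 ∪ B6 = {a, b, c, d, e, f, g, h, i, j} — every item is covered.
No 4 of the 8 sets cover everything (all 70 combinations miss at least one item), so 5 is optimal.

5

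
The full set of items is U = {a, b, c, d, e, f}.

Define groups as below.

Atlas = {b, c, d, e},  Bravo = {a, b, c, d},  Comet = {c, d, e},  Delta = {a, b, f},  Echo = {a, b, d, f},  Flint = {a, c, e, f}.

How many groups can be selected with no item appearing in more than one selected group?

Comet, Delta are pairwise disjoint (Comet={c,d,e}; Delta={a,b,f}).
Every remaining group overlaps one of these, and no 3 of the listed groups are pairwise disjoint, so 2 is the maximum.

2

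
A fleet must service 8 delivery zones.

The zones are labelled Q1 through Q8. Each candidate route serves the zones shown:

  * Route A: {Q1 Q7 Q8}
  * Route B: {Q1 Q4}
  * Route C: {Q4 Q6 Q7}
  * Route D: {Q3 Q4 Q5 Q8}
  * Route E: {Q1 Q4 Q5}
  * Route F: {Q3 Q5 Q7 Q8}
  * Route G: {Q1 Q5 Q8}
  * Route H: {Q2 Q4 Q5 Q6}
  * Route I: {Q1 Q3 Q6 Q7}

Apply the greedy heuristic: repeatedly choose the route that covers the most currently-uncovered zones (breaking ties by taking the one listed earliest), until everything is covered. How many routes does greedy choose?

3

Greedy: pick D (covers 4 new) → pick I (covers 3 new) → pick H (covers 1 new). Total picks: 3.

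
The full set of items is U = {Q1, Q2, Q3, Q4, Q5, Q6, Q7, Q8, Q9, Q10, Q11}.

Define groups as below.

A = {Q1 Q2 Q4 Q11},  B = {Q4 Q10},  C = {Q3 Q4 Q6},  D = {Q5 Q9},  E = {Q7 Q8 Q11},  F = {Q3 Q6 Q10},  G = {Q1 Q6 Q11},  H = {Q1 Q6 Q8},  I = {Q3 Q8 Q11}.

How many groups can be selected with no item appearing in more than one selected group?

B, D, E are pairwise disjoint (B={Q4,Q10}; D={Q5,Q9}; E={Q7,Q8,Q11}).
Every remaining group overlaps one of these, and no 4 of the listed groups are pairwise disjoint, so 3 is the maximum.

3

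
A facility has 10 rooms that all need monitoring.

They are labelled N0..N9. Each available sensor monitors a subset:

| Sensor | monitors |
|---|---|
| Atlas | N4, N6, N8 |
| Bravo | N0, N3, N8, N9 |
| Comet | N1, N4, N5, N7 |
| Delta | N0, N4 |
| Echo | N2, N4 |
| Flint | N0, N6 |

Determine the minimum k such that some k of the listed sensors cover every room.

4

Atlas and Bravo and Comet and Echo together: Atlas ∪ Bravo ∪ Comet ∪ Echo = {N0, N1, N2, N3, N4, N5, N6, N7, N8, N9} — every room is covered.
No 3 of the 6 sensors cover everything (all 20 combinations miss at least one room), so 4 is optimal.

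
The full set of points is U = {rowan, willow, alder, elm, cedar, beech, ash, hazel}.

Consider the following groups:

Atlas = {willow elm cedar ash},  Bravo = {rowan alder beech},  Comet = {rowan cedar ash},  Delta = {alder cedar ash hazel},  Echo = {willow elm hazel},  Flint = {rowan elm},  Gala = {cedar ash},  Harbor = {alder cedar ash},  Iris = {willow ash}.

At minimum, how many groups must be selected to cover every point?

3

Atlas and Bravo and Delta together: Atlas ∪ Bravo ∪ Delta = {rowan, willow, alder, elm, cedar, beech, ash, hazel} — every point is covered.
Only Bravo contains beech, so Bravo is forced; the remaining 5 points need at least 2 more groups (each remaining group adds at most 4) — so at least 3 groups are needed, and 3 is optimal.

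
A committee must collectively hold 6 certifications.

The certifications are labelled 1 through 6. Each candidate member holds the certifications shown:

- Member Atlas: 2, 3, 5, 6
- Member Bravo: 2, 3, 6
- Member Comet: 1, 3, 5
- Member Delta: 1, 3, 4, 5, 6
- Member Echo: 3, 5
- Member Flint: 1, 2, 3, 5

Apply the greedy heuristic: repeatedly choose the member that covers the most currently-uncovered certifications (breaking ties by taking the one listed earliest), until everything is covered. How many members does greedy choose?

2

Greedy: pick Delta (covers 5 new) → pick Atlas (covers 1 new). Total picks: 2.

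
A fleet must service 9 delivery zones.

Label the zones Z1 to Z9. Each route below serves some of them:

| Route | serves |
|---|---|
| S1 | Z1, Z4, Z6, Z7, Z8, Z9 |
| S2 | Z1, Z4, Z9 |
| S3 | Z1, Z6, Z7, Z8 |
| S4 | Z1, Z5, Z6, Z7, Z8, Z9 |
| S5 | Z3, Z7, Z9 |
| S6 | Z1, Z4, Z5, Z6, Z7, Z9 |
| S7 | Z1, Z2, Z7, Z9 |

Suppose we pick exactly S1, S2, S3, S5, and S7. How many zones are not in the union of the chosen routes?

Union of S1, S2, S3, S5, S7 = {Z1, Z2, Z3, Z4, Z6, Z7, Z8, Z9}.
Not covered: Z5 — 1 zone.

1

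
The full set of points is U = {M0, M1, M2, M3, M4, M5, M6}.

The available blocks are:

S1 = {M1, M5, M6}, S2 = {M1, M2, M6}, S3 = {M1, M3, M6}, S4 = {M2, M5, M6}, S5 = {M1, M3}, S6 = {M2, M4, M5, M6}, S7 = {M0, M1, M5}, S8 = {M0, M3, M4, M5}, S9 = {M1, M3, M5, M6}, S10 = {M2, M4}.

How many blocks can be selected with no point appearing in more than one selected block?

S2, S8 are pairwise disjoint (S2={M1,M2,M6}; S8={M0,M3,M4,M5}).
Every remaining block overlaps one of these, and no 3 of the listed blocks are pairwise disjoint, so 2 is the maximum.

2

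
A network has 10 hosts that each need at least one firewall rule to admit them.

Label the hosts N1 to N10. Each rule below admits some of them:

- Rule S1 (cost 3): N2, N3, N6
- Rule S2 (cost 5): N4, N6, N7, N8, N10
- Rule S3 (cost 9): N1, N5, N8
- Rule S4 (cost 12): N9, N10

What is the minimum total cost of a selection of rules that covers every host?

S1, S2, S3, S4 together cover every host (S1 ∪ S2 ∪ S3 ∪ S4 = {N1, N2, N3, N4, N5, N6, N7, N8, N9, N10}); total cost 3 + 5 + 9 + 12 = 29.
No covering selection has total cost below 29.

29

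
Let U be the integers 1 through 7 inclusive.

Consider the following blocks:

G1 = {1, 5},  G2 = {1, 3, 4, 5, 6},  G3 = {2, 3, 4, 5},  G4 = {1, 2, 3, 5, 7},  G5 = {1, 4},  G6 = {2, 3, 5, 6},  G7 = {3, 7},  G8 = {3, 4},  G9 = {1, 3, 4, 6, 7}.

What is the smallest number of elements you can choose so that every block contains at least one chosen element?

2

H = {1, 3} meets every block (each contains at least one member of H), and |H| = 2.
The blocks G1, G8 are pairwise disjoint, so any hitting set needs a separate element for each — at least 2. Hence 2 is optimal.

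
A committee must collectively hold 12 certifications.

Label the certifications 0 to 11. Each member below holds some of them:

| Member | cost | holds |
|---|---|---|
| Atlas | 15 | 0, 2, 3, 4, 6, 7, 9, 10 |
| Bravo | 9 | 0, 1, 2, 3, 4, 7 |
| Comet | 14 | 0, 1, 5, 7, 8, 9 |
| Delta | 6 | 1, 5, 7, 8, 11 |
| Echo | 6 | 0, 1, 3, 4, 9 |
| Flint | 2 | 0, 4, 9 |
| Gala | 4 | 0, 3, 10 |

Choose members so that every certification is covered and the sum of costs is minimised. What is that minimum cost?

Atlas, Delta together cover every certification (Atlas ∪ Delta = {0, 1, 2, 3, 4, 5, 6, 7, 8, 9, 10, 11}); total cost 15 + 6 = 21.
The greedy pick Flint, Delta, Gala, Atlas costs 27; no covering selection beats 21.

21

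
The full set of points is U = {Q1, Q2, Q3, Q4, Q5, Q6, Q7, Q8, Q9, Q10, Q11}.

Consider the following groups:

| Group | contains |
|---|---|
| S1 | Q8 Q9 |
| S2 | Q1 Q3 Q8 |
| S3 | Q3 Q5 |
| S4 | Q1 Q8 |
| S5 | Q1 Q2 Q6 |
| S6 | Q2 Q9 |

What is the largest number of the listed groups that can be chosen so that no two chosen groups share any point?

S3, S4, S6 are pairwise disjoint (S3={Q3,Q5}; S4={Q1,Q8}; S6={Q2,Q9}).
Every remaining group overlaps one of these, and no 4 of the listed groups are pairwise disjoint, so 3 is the maximum.

3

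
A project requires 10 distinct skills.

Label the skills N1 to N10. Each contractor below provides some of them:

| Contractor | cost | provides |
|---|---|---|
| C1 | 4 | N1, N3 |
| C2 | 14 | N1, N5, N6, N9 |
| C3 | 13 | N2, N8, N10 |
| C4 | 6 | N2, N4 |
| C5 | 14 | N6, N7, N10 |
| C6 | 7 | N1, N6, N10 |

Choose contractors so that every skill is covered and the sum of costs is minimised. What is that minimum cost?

51

C1, C2, C3, C4, C5 together cover every skill (C1 ∪ C2 ∪ C3 ∪ C4 ∪ C5 = {N1, N2, N3, N4, N5, N6, N7, N8, N9, N10}); total cost 4 + 14 + 13 + 6 + 14 = 51.
The greedy pick C1, C4, C6, C2, C3, C5 costs 58; no covering selection beats 51.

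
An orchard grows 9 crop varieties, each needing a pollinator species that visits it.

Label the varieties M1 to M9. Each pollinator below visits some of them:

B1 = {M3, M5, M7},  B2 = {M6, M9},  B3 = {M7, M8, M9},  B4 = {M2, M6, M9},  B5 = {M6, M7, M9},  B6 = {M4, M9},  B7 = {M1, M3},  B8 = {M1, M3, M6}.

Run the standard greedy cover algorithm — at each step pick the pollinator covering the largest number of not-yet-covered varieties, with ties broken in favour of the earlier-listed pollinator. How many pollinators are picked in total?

5

Greedy: pick B1 (covers 3 new) → pick B4 (covers 3 new) → pick B3 (covers 1 new) → pick B6 (covers 1 new) → pick B7 (covers 1 new). Total picks: 5.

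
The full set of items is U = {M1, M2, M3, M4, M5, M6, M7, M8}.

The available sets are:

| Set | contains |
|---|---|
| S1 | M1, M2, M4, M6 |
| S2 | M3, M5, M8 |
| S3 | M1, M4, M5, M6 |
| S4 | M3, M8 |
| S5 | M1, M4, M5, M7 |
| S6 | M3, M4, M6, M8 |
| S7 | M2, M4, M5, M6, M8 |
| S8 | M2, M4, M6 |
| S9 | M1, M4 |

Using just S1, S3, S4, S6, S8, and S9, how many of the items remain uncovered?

Union of S1, S3, S4, S6, S8, S9 = {M1, M2, M3, M4, M5, M6, M8}.
Not covered: M7 — 1 item.

1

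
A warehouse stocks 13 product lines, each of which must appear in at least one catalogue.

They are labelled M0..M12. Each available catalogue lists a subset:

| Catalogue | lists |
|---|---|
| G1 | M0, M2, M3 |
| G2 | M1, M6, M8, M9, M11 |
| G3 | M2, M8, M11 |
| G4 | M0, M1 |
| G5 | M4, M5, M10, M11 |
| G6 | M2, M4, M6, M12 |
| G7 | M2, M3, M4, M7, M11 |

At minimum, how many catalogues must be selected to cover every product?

Take {G2, G4, G5, G6, G7}. Their union is {M0, M1, M2, M3, M4, M5, M6, M7, M8, M9, M10, M11, M12}, which is all 13 products.
No 4 of the 7 catalogues cover everything (all 35 combinations miss at least one product), so 5 is optimal.

5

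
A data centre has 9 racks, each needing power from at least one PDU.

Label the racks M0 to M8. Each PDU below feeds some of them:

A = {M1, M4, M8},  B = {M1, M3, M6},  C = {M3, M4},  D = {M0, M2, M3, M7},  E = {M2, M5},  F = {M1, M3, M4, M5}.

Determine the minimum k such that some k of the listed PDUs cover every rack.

A and B and D and F together: A ∪ B ∪ D ∪ F = {M0, M1, M2, M3, M4, M5, M6, M7, M8} — every rack is covered.
No 3 of the 6 PDUs cover everything (all 20 combinations miss at least one rack), so 4 is optimal.

4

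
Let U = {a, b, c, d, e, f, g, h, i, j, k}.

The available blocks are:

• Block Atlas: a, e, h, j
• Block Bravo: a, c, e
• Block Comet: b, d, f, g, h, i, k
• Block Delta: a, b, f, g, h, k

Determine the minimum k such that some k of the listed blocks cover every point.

Atlas and Bravo and Comet together: Atlas ∪ Bravo ∪ Comet = {a, b, c, d, e, f, g, h, i, j, k} — every point is covered.
Only Bravo contains c, so Bravo is forced; the remaining 8 points need at least 2 more blocks (each remaining block adds at most 7) — so at least 3 blocks are needed, and 3 is optimal.

3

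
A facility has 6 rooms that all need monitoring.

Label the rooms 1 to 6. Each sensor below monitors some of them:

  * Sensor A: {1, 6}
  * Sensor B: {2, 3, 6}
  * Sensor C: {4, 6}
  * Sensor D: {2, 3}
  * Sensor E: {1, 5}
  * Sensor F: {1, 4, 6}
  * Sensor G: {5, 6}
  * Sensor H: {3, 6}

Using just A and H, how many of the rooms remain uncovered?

3

Union of A, H = {1, 3, 6}.
Not covered: 2, 4, 5 — 3 rooms.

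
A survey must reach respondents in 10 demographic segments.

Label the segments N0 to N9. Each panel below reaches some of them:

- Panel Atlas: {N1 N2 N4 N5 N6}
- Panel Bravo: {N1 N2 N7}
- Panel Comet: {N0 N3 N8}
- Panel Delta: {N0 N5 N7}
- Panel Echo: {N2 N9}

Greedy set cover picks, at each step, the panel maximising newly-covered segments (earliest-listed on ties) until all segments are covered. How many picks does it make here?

4

Greedy: pick Atlas (covers 5 new) → pick Comet (covers 3 new) → pick Bravo (covers 1 new) → pick Echo (covers 1 new). Total picks: 4.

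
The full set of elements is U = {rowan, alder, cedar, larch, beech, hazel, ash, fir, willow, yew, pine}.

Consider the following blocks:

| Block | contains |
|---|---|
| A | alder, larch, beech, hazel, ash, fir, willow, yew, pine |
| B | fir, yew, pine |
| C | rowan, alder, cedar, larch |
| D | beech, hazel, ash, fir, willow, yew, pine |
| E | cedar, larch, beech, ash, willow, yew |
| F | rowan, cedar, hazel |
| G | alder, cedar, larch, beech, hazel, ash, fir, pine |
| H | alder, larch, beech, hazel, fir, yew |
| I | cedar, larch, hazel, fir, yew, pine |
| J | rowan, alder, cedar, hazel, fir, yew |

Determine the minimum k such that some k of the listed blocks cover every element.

2

Take {A, C}. Their union is {rowan, alder, cedar, larch, beech, hazel, ash, fir, willow, yew, pine}, which is all 11 elements.
No single block has all 11 elements (the largest, A, has 9), so 2 is optimal.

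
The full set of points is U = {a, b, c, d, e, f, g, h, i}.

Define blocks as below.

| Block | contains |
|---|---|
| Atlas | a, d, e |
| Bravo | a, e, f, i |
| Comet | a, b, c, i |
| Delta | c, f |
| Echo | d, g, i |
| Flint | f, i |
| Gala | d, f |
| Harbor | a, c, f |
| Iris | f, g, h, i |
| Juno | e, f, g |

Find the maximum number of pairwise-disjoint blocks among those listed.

2

Delta, Echo are pairwise disjoint (Delta={c,f}; Echo={d,g,i}).
Every remaining block overlaps one of these, and no 3 of the listed blocks are pairwise disjoint, so 2 is the maximum.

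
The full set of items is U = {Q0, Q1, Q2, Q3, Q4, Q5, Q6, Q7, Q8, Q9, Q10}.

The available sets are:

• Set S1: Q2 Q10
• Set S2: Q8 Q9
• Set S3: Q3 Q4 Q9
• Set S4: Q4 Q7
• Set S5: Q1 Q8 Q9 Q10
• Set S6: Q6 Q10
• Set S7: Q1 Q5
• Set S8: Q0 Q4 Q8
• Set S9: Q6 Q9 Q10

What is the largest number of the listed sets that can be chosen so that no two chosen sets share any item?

S1, S2, S4, S7 are pairwise disjoint (S1={Q2,Q10}; S2={Q8,Q9}; S4={Q4,Q7}; S7={Q1,Q5}).
Every remaining set overlaps one of these, and no 5 of the listed sets are pairwise disjoint, so 4 is the maximum.

4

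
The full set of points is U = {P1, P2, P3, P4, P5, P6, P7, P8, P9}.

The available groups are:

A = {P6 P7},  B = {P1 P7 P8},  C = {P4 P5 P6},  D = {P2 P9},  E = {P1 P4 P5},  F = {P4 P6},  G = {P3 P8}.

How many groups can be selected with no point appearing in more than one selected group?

A, D, E, G are pairwise disjoint (A={P6,P7}; D={P2,P9}; E={P1,P4,P5}; G={P3,P8}).
Every remaining group overlaps one of these, and no 5 of the listed groups are pairwise disjoint, so 4 is the maximum.

4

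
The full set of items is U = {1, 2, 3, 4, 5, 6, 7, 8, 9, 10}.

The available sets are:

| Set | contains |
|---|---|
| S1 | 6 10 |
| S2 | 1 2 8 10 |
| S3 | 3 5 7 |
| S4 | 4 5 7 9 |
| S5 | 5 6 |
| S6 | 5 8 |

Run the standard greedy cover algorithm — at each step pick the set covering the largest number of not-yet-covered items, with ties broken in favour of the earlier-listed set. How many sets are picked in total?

Greedy: pick S2 (covers 4 new) → pick S4 (covers 4 new) → pick S1 (covers 1 new) → pick S3 (covers 1 new). Total picks: 4.

4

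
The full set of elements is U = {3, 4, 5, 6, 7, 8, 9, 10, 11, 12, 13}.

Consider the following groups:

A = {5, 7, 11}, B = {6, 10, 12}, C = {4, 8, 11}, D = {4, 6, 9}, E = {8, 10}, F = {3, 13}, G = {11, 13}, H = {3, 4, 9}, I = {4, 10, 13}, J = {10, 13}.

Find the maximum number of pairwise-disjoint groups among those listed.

A, D, E, F are pairwise disjoint (A={5,7,11}; D={4,6,9}; E={8,10}; F={3,13}).
Every remaining group overlaps one of these, and no 5 of the listed groups are pairwise disjoint, so 4 is the maximum.

4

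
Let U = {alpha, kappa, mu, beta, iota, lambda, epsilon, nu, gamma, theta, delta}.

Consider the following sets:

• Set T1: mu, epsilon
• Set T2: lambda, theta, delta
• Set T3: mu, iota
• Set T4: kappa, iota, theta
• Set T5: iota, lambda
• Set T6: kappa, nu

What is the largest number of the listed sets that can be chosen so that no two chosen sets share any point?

3

T1, T2, T6 are pairwise disjoint (T1={mu,epsilon}; T2={lambda,theta,delta}; T6={kappa,nu}).
Every remaining set overlaps one of these, and no 4 of the listed sets are pairwise disjoint, so 3 is the maximum.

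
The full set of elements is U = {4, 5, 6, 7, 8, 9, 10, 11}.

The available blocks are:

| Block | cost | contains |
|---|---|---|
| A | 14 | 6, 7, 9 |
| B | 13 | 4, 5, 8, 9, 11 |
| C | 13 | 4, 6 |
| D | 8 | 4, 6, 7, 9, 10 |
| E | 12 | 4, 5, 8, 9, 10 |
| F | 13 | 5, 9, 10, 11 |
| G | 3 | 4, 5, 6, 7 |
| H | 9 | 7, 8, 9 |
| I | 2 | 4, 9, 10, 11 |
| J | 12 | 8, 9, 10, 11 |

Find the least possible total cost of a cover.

G, H, I together cover every element (G ∪ H ∪ I = {4, 5, 6, 7, 8, 9, 10, 11}); total cost 3 + 9 + 2 = 14.
No covering selection has total cost below 14.

14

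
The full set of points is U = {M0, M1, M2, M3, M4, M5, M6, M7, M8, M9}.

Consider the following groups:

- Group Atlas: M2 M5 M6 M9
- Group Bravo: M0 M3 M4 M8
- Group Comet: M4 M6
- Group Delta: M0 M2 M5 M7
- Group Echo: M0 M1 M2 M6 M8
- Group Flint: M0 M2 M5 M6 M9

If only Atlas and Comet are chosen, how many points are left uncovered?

5

Union of Atlas, Comet = {M2, M4, M5, M6, M9}.
Not covered: M0, M1, M3, M7, M8 — 5 points.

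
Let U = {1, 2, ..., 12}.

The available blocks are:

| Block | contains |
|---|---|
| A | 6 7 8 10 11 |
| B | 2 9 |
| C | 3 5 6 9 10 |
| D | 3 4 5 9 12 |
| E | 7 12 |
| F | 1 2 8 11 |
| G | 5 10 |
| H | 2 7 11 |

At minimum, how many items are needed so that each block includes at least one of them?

The 3 items {2, 10, 12} hit every block.
The blocks E, F, G are pairwise disjoint, so any hitting set needs a separate item for each — at least 3. Hence 3 is optimal.

3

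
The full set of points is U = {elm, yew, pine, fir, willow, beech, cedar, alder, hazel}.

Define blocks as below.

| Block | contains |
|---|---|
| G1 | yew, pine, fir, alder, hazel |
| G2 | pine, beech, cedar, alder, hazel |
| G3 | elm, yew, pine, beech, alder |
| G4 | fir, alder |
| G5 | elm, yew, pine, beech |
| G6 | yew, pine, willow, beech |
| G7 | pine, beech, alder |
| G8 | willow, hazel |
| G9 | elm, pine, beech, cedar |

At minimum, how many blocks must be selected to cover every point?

3

G1 and G6 and G9 together: G1 ∪ G6 ∪ G9 = {elm, yew, pine, fir, willow, beech, cedar, alder, hazel} — every point is covered.
No 2 of the 9 blocks cover everything (all 36 combinations miss at least one point), so 3 is optimal.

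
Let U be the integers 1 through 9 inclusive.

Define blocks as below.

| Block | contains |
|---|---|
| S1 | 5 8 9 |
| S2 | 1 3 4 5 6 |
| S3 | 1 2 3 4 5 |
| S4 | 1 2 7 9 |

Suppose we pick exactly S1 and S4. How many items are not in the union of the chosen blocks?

3

Union of S1, S4 = {1, 2, 5, 7, 8, 9}.
Not covered: 3, 4, 6 — 3 items.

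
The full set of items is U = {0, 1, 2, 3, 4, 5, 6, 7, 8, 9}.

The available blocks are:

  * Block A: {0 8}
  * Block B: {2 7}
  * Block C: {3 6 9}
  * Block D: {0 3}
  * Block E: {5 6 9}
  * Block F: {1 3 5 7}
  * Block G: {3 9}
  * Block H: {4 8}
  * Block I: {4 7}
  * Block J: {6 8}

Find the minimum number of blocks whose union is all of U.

5

A and B and C and F and H together: A ∪ B ∪ C ∪ F ∪ H = {0, 1, 2, 3, 4, 5, 6, 7, 8, 9} — every item is covered.
No 4 of the 10 blocks cover everything (all 210 combinations miss at least one item), so 5 is optimal.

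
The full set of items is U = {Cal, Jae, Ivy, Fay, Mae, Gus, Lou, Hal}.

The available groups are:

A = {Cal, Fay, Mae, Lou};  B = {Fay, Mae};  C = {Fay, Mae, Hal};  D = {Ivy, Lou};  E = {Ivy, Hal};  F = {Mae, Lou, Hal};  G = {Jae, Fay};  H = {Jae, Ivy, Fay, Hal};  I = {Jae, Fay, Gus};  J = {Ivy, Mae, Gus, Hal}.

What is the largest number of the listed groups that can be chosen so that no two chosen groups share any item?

2

E, G are pairwise disjoint (E={Ivy,Hal}; G={Jae,Fay}).
Every remaining group overlaps one of these, and no 3 of the listed groups are pairwise disjoint, so 2 is the maximum.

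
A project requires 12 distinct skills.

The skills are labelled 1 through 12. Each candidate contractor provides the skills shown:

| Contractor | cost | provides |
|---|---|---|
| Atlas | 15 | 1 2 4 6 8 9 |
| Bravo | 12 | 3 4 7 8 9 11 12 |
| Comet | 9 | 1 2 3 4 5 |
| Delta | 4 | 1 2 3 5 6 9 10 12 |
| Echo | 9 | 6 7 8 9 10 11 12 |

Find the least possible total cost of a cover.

16

Bravo, Delta together cover every skill (Bravo ∪ Delta = {1, 2, 3, 4, 5, 6, 7, 8, 9, 10, 11, 12}); total cost 12 + 4 = 16.
No covering selection has total cost below 16.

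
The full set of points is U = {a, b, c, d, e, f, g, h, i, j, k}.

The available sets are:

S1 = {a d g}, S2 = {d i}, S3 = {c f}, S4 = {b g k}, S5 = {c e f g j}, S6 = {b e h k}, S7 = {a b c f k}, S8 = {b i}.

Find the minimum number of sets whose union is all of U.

4

S2 and S5 and S6 and S7 together: S2 ∪ S5 ∪ S6 ∪ S7 = {a, b, c, d, e, f, g, h, i, j, k} — every point is covered.
No 3 of the 8 sets cover everything (all 56 combinations miss at least one point), so 4 is optimal.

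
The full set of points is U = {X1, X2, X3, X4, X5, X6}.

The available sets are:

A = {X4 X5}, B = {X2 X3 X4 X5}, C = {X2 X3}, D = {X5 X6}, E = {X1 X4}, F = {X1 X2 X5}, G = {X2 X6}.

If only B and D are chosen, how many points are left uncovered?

Union of B, D = {X2, X3, X4, X5, X6}.
Not covered: X1 — 1 point.

1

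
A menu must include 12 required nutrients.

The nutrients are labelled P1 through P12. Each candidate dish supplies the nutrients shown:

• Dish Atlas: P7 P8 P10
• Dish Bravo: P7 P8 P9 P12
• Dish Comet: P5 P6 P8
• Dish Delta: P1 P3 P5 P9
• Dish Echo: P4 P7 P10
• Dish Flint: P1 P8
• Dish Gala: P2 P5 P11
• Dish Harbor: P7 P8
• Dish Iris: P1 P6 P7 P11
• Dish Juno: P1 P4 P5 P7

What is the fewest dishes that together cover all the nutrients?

Take {Bravo, Comet, Delta, Echo, Gala}. Their union is {P1, P2, P3, P4, P5, P6, P7, P8, P9, P10, P11, P12}, which is all 12 nutrients.
No 4 of the 10 dishes cover everything (all 210 combinations miss at least one nutrient), so 5 is optimal.

5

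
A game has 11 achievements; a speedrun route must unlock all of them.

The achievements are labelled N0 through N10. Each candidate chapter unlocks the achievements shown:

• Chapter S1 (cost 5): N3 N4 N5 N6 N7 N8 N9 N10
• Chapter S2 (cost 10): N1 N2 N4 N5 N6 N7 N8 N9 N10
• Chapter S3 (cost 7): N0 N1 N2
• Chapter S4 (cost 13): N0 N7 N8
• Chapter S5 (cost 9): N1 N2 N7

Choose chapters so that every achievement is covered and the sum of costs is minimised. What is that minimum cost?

12

S1, S3 together cover every achievement (S1 ∪ S3 = {N0, N1, N2, N3, N4, N5, N6, N7, N8, N9, N10}); total cost 5 + 7 = 12.
No covering selection has total cost below 12.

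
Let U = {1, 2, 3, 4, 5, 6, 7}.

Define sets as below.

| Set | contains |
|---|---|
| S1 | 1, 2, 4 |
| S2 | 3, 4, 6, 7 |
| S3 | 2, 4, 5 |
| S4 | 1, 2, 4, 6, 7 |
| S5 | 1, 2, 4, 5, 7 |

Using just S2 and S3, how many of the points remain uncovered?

Union of S2, S3 = {2, 3, 4, 5, 6, 7}.
Not covered: 1 — 1 point.

1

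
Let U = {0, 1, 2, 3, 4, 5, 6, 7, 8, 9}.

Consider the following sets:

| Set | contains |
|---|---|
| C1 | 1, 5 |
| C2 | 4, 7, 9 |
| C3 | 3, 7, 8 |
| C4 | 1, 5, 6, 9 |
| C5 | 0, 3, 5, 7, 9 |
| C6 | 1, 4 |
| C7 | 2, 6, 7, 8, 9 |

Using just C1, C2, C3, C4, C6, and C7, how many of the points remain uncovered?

Union of C1, C2, C3, C4, C6, C7 = {1, 2, 3, 4, 5, 6, 7, 8, 9}.
Not covered: 0 — 1 point.

1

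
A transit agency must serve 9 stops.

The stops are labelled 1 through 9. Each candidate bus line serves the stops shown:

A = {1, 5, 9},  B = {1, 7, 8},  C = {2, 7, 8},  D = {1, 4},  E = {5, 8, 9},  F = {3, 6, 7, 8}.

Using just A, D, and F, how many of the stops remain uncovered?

1

Union of A, D, F = {1, 3, 4, 5, 6, 7, 8, 9}.
Not covered: 2 — 1 stop.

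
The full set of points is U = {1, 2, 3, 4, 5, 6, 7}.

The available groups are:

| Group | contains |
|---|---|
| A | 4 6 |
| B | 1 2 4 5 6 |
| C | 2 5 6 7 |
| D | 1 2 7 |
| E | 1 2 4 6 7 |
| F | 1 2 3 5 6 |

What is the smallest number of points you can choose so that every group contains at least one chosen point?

2

The 2 points {2, 6} hit every group.
The groups A, D are pairwise disjoint, so any hitting set needs a separate point for each — at least 2. Hence 2 is optimal.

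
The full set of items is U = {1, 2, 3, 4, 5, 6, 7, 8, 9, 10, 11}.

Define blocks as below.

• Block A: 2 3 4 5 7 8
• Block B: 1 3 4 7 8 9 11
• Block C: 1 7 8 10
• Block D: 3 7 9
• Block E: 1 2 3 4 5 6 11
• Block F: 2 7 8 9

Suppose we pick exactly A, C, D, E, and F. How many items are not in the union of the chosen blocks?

Union of A, C, D, E, F = {1, 2, 3, 4, 5, 6, 7, 8, 9, 10, 11} — that's every item, so 0 are uncovered.

0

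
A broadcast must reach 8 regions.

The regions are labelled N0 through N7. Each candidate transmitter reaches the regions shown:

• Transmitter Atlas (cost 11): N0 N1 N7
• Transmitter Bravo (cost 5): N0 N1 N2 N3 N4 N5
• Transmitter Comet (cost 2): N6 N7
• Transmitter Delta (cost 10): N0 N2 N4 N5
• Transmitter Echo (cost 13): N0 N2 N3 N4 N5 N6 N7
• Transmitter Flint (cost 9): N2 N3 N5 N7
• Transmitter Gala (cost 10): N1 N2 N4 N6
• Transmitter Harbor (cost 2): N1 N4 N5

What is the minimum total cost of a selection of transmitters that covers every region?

Bravo, Comet together cover every region (Bravo ∪ Comet = {N0, N1, N2, N3, N4, N5, N6, N7}); total cost 5 + 2 = 7.
The greedy pick Harbor, Comet, Bravo costs 9; no covering selection beats 7.

7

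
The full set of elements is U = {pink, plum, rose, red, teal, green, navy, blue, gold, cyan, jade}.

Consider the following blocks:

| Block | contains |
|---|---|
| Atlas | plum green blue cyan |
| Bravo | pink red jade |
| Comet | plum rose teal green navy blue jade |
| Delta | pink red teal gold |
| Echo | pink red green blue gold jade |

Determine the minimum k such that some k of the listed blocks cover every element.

Take {Atlas, Comet, Echo}. Their union is {pink, plum, rose, red, teal, green, navy, blue, gold, cyan, jade}, which is all 11 elements.
Only Comet contains rose, so Comet is forced; the remaining 4 elements need at least 2 more blocks (each remaining block adds at most 3) — so at least 3 blocks are needed, and 3 is optimal.

3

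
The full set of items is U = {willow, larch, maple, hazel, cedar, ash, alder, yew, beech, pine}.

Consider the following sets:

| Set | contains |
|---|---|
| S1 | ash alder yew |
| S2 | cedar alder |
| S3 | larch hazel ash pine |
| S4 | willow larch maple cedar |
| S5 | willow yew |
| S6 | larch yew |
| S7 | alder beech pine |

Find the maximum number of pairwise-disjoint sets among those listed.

S2, S3, S5 are pairwise disjoint (S2={cedar,alder}; S3={larch,hazel,ash,pine}; S5={willow,yew}).
Every remaining set overlaps one of these, and no 4 of the listed sets are pairwise disjoint, so 3 is the maximum.

3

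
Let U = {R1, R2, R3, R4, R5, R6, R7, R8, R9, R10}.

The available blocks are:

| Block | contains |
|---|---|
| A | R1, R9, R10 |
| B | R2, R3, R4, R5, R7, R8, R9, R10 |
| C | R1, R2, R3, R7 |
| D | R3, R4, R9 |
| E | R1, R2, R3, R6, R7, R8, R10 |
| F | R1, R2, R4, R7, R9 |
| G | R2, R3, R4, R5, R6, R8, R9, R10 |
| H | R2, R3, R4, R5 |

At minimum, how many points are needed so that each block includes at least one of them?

Take T = {R2, R9}. Each listed block contains at least one of these, so T is a hitting set of size 2.
The blocks A, H are pairwise disjoint, so any hitting set needs a separate point for each — at least 2. Hence 2 is optimal.

2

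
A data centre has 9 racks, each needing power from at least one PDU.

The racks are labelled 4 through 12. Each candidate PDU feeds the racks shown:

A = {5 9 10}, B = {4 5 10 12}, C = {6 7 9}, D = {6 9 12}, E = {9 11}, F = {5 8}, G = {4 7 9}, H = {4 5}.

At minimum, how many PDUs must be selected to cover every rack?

4

B and C and E and F together: B ∪ C ∪ E ∪ F = {4, 5, 6, 7, 8, 9, 10, 11, 12} — every rack is covered.
Only F contains 8, so F is forced; the remaining 7 racks need at least 3 more PDUs (each remaining PDU adds at most 3) — so at least 4 PDUs are needed, and 4 is optimal.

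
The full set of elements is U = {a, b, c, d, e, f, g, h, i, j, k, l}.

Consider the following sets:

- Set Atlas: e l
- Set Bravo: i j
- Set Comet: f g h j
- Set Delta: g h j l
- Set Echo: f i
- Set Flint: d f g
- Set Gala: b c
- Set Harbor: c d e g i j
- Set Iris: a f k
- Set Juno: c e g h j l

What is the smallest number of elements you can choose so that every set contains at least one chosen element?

Take T = {c, f, i, l}. Each listed set contains at least one of these, so T is a hitting set of size 4.
The sets Atlas, Bravo, Flint, Gala are pairwise disjoint, so any hitting set needs a separate element for each — at least 4. Hence 4 is optimal.

4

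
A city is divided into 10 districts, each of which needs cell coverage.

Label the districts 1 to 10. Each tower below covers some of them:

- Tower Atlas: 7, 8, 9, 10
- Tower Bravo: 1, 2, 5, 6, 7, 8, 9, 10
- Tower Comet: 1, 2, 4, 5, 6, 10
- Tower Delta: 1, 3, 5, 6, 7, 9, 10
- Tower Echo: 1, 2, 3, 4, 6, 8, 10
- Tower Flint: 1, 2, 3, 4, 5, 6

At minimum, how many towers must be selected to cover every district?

2

Bravo and Flint together: Bravo ∪ Flint = {1, 2, 3, 4, 5, 6, 7, 8, 9, 10} — every district is covered.
No single tower has all 10 districts (the largest, Bravo, has 8), so 2 is optimal.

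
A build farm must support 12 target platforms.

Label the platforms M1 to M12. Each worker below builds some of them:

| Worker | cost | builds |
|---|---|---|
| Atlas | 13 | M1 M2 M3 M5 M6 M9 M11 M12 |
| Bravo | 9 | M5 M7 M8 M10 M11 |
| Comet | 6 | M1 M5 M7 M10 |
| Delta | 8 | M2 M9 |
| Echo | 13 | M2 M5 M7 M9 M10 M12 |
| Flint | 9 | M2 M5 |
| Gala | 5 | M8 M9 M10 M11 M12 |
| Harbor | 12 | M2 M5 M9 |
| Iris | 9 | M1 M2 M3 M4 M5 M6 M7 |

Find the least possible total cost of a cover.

14

Gala, Iris together cover every platform (Gala ∪ Iris = {M1, M2, M3, M4, M5, M6, M7, M8, M9, M10, M11, M12}); total cost 5 + 9 = 14.
No covering selection has total cost below 14.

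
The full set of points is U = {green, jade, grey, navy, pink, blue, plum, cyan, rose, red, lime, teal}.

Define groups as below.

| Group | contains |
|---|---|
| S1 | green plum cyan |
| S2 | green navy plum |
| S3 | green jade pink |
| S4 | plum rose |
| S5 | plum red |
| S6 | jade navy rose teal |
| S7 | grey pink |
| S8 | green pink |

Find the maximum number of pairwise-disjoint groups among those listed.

3

S5, S6, S7 are pairwise disjoint (S5={plum,red}; S6={jade,navy,rose,teal}; S7={grey,pink}).
Every remaining group overlaps one of these, and no 4 of the listed groups are pairwise disjoint, so 3 is the maximum.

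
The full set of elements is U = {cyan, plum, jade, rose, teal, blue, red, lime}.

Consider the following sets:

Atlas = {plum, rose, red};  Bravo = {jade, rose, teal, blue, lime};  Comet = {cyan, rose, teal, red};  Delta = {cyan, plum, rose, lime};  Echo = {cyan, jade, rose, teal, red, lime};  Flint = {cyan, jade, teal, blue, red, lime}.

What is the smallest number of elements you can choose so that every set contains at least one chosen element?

Take H = {rose, red}. Each listed set contains at least one of these, so H is a hitting set of size 2.
No single element lies in every set, so at least 2 are needed and 2 is optimal.

2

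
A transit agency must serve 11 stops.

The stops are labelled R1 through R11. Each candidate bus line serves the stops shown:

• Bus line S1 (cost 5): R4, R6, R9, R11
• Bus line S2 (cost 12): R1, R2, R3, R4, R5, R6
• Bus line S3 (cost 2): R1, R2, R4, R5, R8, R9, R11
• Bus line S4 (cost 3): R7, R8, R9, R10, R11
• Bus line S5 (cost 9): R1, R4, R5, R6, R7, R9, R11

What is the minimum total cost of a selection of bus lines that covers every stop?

S2, S4 together cover every stop (S2 ∪ S4 = {R1, R2, R3, R4, R5, R6, R7, R8, R9, R10, R11}); total cost 12 + 3 = 15.
The greedy pick S3, S4, S1, S2 costs 22; no covering selection beats 15.

15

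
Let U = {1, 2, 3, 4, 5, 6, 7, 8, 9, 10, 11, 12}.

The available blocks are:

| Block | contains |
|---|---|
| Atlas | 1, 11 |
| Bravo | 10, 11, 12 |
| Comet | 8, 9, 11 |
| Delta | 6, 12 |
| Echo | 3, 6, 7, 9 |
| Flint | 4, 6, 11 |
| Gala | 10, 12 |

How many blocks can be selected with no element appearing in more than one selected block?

Atlas, Echo, Gala are pairwise disjoint (Atlas={1,11}; Echo={3,6,7,9}; Gala={10,12}).
Every remaining block overlaps one of these, and no 4 of the listed blocks are pairwise disjoint, so 3 is the maximum.

3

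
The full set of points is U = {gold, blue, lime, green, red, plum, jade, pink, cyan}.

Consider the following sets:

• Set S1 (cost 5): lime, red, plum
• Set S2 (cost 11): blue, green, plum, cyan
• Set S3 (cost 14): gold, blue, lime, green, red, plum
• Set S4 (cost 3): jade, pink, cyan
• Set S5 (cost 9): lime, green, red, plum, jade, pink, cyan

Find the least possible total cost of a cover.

17

S3, S4 together cover every point (S3 ∪ S4 = {gold, blue, lime, green, red, plum, jade, pink, cyan}); total cost 14 + 3 = 17.
The greedy pick S4, S1, S3 costs 22; no covering selection beats 17.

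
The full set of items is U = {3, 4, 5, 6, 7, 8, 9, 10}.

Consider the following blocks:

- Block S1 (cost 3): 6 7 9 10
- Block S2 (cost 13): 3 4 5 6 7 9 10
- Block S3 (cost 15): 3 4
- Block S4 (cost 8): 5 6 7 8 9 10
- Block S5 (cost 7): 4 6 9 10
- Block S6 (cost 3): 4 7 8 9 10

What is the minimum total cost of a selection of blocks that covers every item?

16

S2, S6 together cover every item (S2 ∪ S6 = {3, 4, 5, 6, 7, 8, 9, 10}); total cost 13 + 3 = 16.
The greedy pick S6, S1, S2 costs 19; no covering selection beats 16.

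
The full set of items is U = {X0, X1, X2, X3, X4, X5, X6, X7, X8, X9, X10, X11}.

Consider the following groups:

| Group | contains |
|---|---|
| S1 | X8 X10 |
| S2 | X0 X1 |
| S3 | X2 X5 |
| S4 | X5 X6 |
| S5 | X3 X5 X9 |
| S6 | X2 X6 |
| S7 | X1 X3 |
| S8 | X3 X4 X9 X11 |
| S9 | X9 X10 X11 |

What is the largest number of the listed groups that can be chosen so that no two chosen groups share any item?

4

S1, S2, S4, S8 are pairwise disjoint (S1={X8,X10}; S2={X0,X1}; S4={X5,X6}; S8={X3,X4,X9,X11}).
Every remaining group overlaps one of these, and no 5 of the listed groups are pairwise disjoint, so 4 is the maximum.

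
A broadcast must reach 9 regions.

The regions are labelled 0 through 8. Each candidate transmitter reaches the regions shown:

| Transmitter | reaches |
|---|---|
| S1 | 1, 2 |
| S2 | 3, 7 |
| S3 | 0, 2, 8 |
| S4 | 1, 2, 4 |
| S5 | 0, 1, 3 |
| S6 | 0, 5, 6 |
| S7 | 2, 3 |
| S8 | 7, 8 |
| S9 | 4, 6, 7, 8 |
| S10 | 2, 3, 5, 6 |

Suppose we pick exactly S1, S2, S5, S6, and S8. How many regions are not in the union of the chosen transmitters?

1

Union of S1, S2, S5, S6, S8 = {0, 1, 2, 3, 5, 6, 7, 8}.
Not covered: 4 — 1 region.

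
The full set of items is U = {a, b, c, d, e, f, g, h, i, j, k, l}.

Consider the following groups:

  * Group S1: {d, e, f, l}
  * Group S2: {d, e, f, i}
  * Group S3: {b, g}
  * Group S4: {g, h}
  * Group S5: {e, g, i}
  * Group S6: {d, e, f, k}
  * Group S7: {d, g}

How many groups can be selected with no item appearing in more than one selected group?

2

S1, S4 are pairwise disjoint (S1={d,e,f,l}; S4={g,h}).
Every remaining group overlaps one of these, and no 3 of the listed groups are pairwise disjoint, so 2 is the maximum.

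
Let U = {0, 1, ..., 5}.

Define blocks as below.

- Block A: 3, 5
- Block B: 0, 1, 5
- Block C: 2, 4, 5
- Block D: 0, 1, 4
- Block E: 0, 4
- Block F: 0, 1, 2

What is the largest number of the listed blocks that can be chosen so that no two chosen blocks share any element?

A, E are pairwise disjoint (A={3,5}; E={0,4}).
Every remaining block overlaps one of these, and no 3 of the listed blocks are pairwise disjoint, so 2 is the maximum.

2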